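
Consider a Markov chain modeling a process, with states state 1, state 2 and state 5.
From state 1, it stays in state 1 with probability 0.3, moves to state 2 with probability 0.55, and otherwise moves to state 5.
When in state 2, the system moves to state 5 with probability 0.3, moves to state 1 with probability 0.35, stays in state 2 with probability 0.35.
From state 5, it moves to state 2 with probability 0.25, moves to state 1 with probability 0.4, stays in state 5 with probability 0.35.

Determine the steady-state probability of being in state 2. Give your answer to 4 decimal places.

0.3930

Let the stationary distribution be π with π = πP and π_1 + π_2 + π_3 = 1.
π_1 = 0.3·π_1 + 0.35·π_2 + 0.4·π_3
π_2 = 0.55·π_1 + 0.35·π_2 + 0.25·π_3
Solving with the normalization constraint gives π = (0.3458, 0.3930, 0.2612).
So the stationary probability of state 2 is 0.3930.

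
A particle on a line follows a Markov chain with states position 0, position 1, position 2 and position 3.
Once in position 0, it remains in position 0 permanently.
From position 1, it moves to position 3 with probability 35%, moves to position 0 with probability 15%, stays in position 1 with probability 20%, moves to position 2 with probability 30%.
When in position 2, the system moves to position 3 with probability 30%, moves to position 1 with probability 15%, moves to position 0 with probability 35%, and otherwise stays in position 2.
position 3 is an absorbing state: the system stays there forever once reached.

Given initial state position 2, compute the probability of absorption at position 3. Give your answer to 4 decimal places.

Let h(s) be the probability of absorption at position 3 starting from transient state s. Then h(position 3) = 1 and h(position 0) = 0. By first-step analysis:
h(position 1) = 0.15·0 + 0.2·h(position 1) + 0.3·h(position 2) + 0.35·1
h(position 2) = 0.35·0 + 0.15·h(position 1) + 0.2·h(position 2) + 0.3·1
Solving: h(position 1) = 0.6218, h(position 2) = 0.4916.
Starting from position 2, the probability is 0.4916.

0.4916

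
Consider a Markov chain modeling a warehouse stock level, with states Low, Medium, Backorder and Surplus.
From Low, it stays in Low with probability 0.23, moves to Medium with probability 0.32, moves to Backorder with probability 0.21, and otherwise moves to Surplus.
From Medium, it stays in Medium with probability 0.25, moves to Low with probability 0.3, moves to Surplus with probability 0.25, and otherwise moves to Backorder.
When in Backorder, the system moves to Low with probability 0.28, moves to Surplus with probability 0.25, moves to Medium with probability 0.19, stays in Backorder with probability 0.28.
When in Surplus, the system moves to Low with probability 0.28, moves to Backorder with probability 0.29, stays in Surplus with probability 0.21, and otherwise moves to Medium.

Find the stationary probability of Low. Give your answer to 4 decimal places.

Let the stationary distribution be π with π = πP and π_1 + π_2 + π_3 + π_4 = 1.
π_1 = 0.23·π_1 + 0.3·π_2 + 0.28·π_3 + 0.28·π_4
π_2 = 0.32·π_1 + 0.25·π_2 + 0.19·π_3 + 0.22·π_4
π_3 = 0.21·π_1 + 0.2·π_2 + 0.28·π_3 + 0.29·π_4
Solving with the normalization constraint gives π = (0.2714, 0.2472, 0.2436, 0.2378).
So the stationary probability of Low is 0.2714.

0.2714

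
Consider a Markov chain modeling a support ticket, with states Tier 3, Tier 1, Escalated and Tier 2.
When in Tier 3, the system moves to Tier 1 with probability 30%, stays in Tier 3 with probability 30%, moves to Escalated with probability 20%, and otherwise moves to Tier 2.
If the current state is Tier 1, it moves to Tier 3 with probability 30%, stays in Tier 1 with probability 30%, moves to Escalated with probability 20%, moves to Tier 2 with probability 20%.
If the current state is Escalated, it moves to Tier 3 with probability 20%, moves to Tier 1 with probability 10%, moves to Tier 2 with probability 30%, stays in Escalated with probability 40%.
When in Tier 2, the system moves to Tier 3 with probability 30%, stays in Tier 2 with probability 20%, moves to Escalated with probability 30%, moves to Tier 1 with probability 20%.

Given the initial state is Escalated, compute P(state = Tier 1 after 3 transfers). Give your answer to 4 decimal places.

Propagate the distribution vector 3 transfers from Escalated.
After 0 transfers: (0.0000, 0.0000, 1.0000, 0.0000)
After 1 transfer: (0.2000, 0.1000, 0.4000, 0.3000)
After 2 transfers: (0.2600, 0.1900, 0.3100, 0.2400)
After 3 transfers: (0.2690, 0.2140, 0.2860, 0.2310)
P(in Tier 1 after 3 transfers) = 0.2140

0.2140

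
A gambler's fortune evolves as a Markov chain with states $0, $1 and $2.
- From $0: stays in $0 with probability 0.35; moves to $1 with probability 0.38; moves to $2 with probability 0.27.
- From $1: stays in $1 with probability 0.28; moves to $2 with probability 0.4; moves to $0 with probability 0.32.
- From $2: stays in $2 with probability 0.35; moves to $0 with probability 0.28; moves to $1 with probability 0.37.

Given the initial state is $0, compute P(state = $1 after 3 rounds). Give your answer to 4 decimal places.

Propagate the distribution vector 3 rounds from $0.
After 0 rounds: (1.0000, 0.0000, 0.0000)
After 1 round: (0.3500, 0.3800, 0.2700)
After 2 rounds: (0.3197, 0.3393, 0.3410)
After 3 rounds: (0.3160, 0.3427, 0.3414)
P(in $1 after 3 rounds) = 0.3427

0.3427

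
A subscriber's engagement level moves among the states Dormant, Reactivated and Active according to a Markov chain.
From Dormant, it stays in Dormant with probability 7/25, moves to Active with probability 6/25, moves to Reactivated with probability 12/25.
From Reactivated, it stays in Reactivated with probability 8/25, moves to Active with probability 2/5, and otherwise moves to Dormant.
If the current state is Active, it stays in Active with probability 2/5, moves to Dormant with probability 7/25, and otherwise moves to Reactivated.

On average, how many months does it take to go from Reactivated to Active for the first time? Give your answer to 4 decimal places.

2.8153

Let t(s) be the expected number of months to first reach Active from state s, with t(Active) = 0. Conditioning on the first month:
t(Dormant) = 1 + 0.28·t(Dormant) + 0.48·t(Reactivated)
t(Reactivated) = 1 + 0.28·t(Dormant) + 0.32·t(Reactivated)
Solving: t(Dormant) = 3.2658, t(Reactivated) = 2.8153.
Expected months from Reactivated to Active: 2.8153.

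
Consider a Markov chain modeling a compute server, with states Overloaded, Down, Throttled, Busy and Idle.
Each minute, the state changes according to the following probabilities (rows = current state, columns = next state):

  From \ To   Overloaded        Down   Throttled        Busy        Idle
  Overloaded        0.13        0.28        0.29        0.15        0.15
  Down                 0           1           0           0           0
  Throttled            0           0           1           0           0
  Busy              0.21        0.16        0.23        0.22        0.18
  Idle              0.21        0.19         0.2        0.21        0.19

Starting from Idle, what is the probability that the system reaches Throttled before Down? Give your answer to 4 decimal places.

Let h(s) be the probability of absorption at Throttled starting from transient state s. Then h(Throttled) = 1 and h(Down) = 0. By first-step analysis:
h(Overloaded) = 0.13·h(Overloaded) + 0.28·0 + 0.29·1 + 0.15·h(Busy) + 0.15·h(Idle)
h(Busy) = 0.21·h(Overloaded) + 0.16·0 + 0.23·1 + 0.22·h(Busy) + 0.18·h(Idle)
h(Idle) = 0.21·h(Overloaded) + 0.19·0 + 0.2·1 + 0.21·h(Busy) + 0.19·h(Idle)
Solving: h(Overloaded) = 0.5199, h(Busy) = 0.5562, h(Idle) = 0.5259.
Starting from Idle, the probability is 0.5259.

0.5259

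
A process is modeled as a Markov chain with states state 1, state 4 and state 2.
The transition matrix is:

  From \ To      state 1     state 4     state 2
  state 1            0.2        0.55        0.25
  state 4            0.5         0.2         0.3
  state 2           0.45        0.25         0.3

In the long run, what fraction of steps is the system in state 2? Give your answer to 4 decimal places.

Let the stationary distribution be π with π = πP and π_1 + π_2 + π_3 = 1.
π_1 = 0.2·π_1 + 0.5·π_2 + 0.45·π_3
π_2 = 0.55·π_1 + 0.2·π_2 + 0.25·π_3
Solving with the normalization constraint gives π = (0.3738, 0.3449, 0.2813).
So the stationary probability of state 2 is 0.2813.

0.2813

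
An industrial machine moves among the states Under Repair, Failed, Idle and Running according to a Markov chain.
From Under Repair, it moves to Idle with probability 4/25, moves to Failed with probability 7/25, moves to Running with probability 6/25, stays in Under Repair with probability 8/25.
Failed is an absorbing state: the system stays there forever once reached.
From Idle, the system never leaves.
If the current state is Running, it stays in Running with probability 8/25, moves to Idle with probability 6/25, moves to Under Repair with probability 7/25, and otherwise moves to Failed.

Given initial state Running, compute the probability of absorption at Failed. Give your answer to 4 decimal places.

Let h(s) be the probability of absorption at Failed starting from transient state s. Then h(Failed) = 1 and h(Idle) = 0. By first-step analysis:
h(Under Repair) = 0.32·h(Under Repair) + 0.28·1 + 0.16·0 + 0.24·h(Running)
h(Running) = 0.28·h(Under Repair) + 0.16·1 + 0.24·0 + 0.32·h(Running)
Solving: h(Under Repair) = 0.5789, h(Running) = 0.4737.
Starting from Running, the probability is 0.4737.

0.4737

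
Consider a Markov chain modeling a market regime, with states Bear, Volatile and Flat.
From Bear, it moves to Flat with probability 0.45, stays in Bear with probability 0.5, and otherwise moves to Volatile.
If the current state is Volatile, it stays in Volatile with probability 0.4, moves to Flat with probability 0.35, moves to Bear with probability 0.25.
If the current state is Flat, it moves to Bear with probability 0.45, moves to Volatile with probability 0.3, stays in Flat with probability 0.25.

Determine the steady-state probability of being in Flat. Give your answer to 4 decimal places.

Let the stationary distribution be π with π = πP and π_1 + π_2 + π_3 = 1.
π_1 = 0.5·π_1 + 0.25·π_2 + 0.45·π_3
π_2 = 0.05·π_1 + 0.4·π_2 + 0.3·π_3
Solving with the normalization constraint gives π = (0.4286, 0.2143, 0.3571).
So the stationary probability of Flat is 0.3571.

0.3571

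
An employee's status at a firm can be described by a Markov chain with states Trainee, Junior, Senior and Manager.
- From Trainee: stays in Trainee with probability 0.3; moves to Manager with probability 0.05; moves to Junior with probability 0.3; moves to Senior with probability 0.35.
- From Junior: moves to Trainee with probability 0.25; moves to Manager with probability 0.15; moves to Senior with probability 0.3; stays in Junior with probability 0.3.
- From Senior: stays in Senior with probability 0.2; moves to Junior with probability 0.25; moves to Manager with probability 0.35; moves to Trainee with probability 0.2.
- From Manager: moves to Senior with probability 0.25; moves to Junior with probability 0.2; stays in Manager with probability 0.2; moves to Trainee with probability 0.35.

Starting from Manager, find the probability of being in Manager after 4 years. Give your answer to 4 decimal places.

Propagate the distribution vector 4 years from Manager.
After 0 years: (0.0000, 0.0000, 0.0000, 1.0000)
After 1 year: (0.3500, 0.2000, 0.2500, 0.2000)
After 2 years: (0.2750, 0.2675, 0.2825, 0.1750)
After 3 years: (0.2671, 0.2684, 0.2768, 0.1878)
After 4 years: (0.2683, 0.2674, 0.2763, 0.1880)
P(in Manager after 4 years) = 0.1880

0.1880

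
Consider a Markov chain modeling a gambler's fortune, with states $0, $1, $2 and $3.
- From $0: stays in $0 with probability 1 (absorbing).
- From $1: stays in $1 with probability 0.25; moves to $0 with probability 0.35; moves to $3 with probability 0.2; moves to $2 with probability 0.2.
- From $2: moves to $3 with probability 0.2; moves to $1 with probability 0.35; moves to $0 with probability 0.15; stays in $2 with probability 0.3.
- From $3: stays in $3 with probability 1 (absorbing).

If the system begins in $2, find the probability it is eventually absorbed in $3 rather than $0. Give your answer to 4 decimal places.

Let h(s) be the probability of absorption at $3 starting from transient state s. Then h($3) = 1 and h($0) = 0. By first-step analysis:
h($1) = 0.35·0 + 0.25·h($1) + 0.2·h($2) + 0.2·1
h($2) = 0.15·0 + 0.35·h($1) + 0.3·h($2) + 0.2·1
Solving: h($1) = 0.3956, h($2) = 0.4835.
Starting from $2, the probability is 0.4835.

0.4835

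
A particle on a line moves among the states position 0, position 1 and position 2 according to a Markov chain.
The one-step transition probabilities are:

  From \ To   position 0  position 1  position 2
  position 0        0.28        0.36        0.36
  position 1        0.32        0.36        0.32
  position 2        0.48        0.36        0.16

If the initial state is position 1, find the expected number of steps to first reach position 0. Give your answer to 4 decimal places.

Let t(s) be the expected number of steps to first reach position 0 from state s, with t(position 0) = 0. Conditioning on the first step:
t(position 1) = 1 + 0.36·t(position 1) + 0.32·t(position 2)
t(position 2) = 1 + 0.36·t(position 1) + 0.16·t(position 2)
Solving: t(position 1) = 2.7462, t(position 2) = 2.3674.
Expected steps from position 1 to position 0: 2.7462.

2.7462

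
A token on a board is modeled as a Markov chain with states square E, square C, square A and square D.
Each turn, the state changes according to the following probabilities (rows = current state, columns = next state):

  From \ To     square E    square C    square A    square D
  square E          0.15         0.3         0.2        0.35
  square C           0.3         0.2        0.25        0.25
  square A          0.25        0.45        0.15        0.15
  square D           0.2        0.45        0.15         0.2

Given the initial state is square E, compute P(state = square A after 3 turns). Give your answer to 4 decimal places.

Propagate the distribution vector 3 turns from square E.
After 0 turns: (1.0000, 0.0000, 0.0000, 0.0000)
After 1 turn: (0.1500, 0.3000, 0.2000, 0.3500)
After 2 turns: (0.2325, 0.3525, 0.1875, 0.2275)
After 3 turns: (0.2330, 0.3270, 0.1969, 0.2431)
P(in square A after 3 turns) = 0.1969

0.1969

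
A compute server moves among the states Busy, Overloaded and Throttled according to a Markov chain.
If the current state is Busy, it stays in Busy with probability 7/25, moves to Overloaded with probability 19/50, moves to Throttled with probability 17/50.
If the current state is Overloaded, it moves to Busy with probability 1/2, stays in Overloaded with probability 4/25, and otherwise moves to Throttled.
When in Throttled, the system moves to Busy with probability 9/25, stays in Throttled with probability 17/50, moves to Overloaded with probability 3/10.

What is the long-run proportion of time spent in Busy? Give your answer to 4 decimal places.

Let the stationary distribution be π with π = πP and π_1 + π_2 + π_3 = 1.
π_1 = 0.28·π_1 + 0.5·π_2 + 0.36·π_3
π_2 = 0.38·π_1 + 0.16·π_2 + 0.3·π_3
Solving with the normalization constraint gives π = (0.3708, 0.2892, 0.3400).
So the stationary probability of Busy is 0.3708.

0.3708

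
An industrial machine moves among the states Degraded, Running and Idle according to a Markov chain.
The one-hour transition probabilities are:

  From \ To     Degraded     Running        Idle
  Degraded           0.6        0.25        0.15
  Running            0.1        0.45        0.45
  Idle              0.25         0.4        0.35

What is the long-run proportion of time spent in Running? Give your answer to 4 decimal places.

0.3739

Let the stationary distribution be π with π = πP and π_1 + π_2 + π_3 = 1.
π_1 = 0.6·π_1 + 0.1·π_2 + 0.25·π_3
π_2 = 0.25·π_1 + 0.45·π_2 + 0.4·π_3
Solving with the normalization constraint gives π = (0.2983, 0.3739, 0.3277).
So the stationary probability of Running is 0.3739.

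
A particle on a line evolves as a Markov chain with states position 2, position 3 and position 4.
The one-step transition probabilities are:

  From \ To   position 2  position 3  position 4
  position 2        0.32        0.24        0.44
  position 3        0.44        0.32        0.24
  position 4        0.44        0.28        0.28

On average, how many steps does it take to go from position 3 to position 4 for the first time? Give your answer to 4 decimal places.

Let t(s) be the expected number of steps to first reach position 4 from state s, with t(position 4) = 0. Conditioning on the first step:
t(position 2) = 1 + 0.32·t(position 2) + 0.24·t(position 3)
t(position 3) = 1 + 0.44·t(position 2) + 0.32·t(position 3)
Solving: t(position 2) = 2.5785, t(position 3) = 3.1390.
Expected steps from position 3 to position 4: 3.1390.

3.1390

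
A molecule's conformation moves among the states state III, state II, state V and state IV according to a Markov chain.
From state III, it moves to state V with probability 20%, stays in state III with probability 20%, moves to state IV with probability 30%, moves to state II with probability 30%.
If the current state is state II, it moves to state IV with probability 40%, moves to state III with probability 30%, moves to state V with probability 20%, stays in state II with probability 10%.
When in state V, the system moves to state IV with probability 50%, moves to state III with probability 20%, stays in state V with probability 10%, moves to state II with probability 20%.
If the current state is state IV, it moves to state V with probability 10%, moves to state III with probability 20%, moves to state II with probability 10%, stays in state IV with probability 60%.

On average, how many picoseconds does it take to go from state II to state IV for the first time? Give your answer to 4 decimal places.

2.5474

Let t(s) be the expected number of picoseconds to first reach state IV from state s, with t(state IV) = 0. Conditioning on the first picosecond:
t(state III) = 1 + 0.2·t(state III) + 0.3·t(state II) + 0.2·t(state V)
t(state II) = 1 + 0.3·t(state III) + 0.1·t(state II) + 0.2·t(state V)
t(state V) = 1 + 0.2·t(state III) + 0.2·t(state II) + 0.1·t(state V)
Solving: t(state III) = 2.7789, t(state II) = 2.5474, t(state V) = 2.2947.
Expected picoseconds from state II to state IV: 2.5474.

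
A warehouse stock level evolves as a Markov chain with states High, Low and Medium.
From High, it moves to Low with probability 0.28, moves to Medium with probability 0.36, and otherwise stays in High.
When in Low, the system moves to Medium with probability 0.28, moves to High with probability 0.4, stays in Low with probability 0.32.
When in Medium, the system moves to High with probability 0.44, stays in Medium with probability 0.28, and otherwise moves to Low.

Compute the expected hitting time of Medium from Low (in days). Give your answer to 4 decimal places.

Let t(s) be the expected number of days to first reach Medium from state s, with t(Medium) = 0. Conditioning on the first day:
t(High) = 1 + 0.36·t(High) + 0.28·t(Low)
t(Low) = 1 + 0.4·t(High) + 0.32·t(Low)
Solving: t(High) = 2.9703, t(Low) = 3.2178.
Expected days from Low to Medium: 3.2178.

3.2178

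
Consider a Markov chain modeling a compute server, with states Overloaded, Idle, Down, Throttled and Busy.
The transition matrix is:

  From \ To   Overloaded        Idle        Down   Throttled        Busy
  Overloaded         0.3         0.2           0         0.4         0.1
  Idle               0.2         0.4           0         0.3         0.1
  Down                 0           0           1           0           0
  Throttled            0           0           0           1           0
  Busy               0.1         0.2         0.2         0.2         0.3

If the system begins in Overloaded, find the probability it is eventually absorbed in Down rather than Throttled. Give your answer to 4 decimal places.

Let h(s) be the probability of absorption at Down starting from transient state s. Then h(Down) = 1 and h(Throttled) = 0. By first-step analysis:
h(Overloaded) = 0.3·h(Overloaded) + 0.2·h(Idle) + 0.4·0 + 0.1·h(Busy)
h(Idle) = 0.2·h(Overloaded) + 0.4·h(Idle) + 0.3·0 + 0.1·h(Busy)
h(Busy) = 0.1·h(Overloaded) + 0.2·h(Idle) + 0.2·1 + 0.2·0 + 0.3·h(Busy)
Solving: h(Overloaded) = 0.0667, h(Idle) = 0.0750, h(Busy) = 0.3167.
Starting from Overloaded, the probability is 0.0667.

0.0667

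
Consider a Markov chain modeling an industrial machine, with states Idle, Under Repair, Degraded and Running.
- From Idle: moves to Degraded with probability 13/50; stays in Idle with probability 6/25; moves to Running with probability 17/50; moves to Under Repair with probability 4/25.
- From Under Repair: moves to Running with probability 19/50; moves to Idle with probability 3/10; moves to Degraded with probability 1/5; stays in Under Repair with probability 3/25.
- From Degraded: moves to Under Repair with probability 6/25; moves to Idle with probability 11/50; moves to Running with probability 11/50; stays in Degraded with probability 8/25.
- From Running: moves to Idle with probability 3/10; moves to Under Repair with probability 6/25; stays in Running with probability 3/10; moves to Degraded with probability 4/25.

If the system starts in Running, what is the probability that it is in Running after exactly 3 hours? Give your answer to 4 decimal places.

0.3077

Propagate the distribution vector 3 hours from Running.
After 0 hours: (0.0000, 0.0000, 0.0000, 1.0000)
After 1 hour: (0.3000, 0.2400, 0.1600, 0.3000)
After 2 hours: (0.2692, 0.1872, 0.2252, 0.3184)
After 3 hours: (0.2658, 0.1960, 0.2304, 0.3077)
P(in Running after 3 hours) = 0.3077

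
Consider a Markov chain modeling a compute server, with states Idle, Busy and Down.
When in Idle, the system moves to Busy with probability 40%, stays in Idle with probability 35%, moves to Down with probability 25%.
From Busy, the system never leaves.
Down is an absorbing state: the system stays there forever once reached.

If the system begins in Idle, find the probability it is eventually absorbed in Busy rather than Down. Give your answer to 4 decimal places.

Let h(s) be the probability of absorption at Busy starting from transient state s. Then h(Busy) = 1 and h(Down) = 0. By first-step analysis:
h(Idle) = 0.35·h(Idle) + 0.4·1 + 0.25·0
Solving: h(Idle) = 0.6154.
Starting from Idle, the probability is 0.6154.

0.6154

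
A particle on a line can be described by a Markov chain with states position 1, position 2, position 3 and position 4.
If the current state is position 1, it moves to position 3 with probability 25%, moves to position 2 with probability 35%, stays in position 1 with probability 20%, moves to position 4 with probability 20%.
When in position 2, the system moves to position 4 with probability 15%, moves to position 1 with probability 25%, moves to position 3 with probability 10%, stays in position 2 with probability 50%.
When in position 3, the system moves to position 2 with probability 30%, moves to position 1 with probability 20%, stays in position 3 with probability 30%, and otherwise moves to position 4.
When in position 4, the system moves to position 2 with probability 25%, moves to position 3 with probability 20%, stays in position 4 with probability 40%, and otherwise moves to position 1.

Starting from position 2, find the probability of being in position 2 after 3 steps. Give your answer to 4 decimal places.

Propagate the distribution vector 3 steps from position 2.
After 0 steps: (0.0000, 1.0000, 0.0000, 0.0000)
After 1 step: (0.2500, 0.5000, 0.1000, 0.1500)
After 2 steps: (0.2175, 0.4050, 0.1725, 0.2050)
After 3 steps: (0.2100, 0.3816, 0.1876, 0.2208)
P(in position 2 after 3 steps) = 0.3816

0.3816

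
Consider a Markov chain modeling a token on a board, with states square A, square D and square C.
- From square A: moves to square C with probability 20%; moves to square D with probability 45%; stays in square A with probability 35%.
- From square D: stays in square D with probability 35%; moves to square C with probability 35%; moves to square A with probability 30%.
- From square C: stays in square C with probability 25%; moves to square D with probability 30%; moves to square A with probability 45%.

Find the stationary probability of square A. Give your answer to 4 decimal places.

Let the stationary distribution be π with π = πP and π_1 + π_2 + π_3 = 1.
π_1 = 0.35·π_1 + 0.3·π_2 + 0.45·π_3
π_2 = 0.45·π_1 + 0.35·π_2 + 0.3·π_3
Solving with the normalization constraint gives π = (0.3583, 0.3724, 0.2693).
So the stationary probability of square A is 0.3583.

0.3583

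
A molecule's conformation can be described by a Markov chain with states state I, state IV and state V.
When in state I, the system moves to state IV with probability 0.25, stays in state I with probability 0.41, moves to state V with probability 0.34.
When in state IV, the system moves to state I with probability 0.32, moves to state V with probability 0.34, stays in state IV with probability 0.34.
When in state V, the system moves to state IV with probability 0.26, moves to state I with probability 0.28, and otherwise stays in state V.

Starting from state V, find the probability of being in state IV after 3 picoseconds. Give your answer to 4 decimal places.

0.2790

Propagate the distribution vector 3 picoseconds from state V.
After 0 picoseconds: (0.0000, 0.0000, 1.0000)
After 1 picosecond: (0.2800, 0.2600, 0.4600)
After 2 picoseconds: (0.3268, 0.2780, 0.3952)
After 3 picoseconds: (0.3336, 0.2790, 0.3874)
P(in state IV after 3 picoseconds) = 0.2790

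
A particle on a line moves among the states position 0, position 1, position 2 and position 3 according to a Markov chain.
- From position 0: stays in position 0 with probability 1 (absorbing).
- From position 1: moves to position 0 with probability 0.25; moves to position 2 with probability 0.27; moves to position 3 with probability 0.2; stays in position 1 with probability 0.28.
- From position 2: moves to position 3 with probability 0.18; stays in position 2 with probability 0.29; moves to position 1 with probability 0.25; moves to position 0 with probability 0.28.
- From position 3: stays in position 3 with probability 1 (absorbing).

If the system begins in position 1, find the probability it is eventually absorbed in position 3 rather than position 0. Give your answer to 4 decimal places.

Let h(s) be the probability of absorption at position 3 starting from transient state s. Then h(position 3) = 1 and h(position 0) = 0. By first-step analysis:
h(position 1) = 0.25·0 + 0.28·h(position 1) + 0.27·h(position 2) + 0.2·1
h(position 2) = 0.28·0 + 0.25·h(position 1) + 0.29·h(position 2) + 0.18·1
Solving: h(position 1) = 0.4296, h(position 2) = 0.4048.
Starting from position 1, the probability is 0.4296.

0.4296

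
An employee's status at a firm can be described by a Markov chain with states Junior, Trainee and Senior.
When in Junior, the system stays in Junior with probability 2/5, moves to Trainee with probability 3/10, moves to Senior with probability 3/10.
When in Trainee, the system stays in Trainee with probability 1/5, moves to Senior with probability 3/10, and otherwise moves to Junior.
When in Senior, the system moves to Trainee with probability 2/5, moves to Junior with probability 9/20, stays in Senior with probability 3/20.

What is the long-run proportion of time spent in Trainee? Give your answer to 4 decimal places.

Let the stationary distribution be π with π = πP and π_1 + π_2 + π_3 = 1.
π_1 = 0.4·π_1 + 0.5·π_2 + 0.45·π_3
π_2 = 0.3·π_1 + 0.2·π_2 + 0.4·π_3
Solving with the normalization constraint gives π = (0.4427, 0.2964, 0.2609).
So the stationary probability of Trainee is 0.2964.

0.2964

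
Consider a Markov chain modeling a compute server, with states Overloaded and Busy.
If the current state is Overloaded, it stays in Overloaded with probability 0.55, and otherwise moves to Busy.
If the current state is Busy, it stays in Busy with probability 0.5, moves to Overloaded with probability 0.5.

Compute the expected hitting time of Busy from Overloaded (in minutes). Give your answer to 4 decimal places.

2.2222

Let t(s) be the expected number of minutes to first reach Busy from state s, with t(Busy) = 0. Conditioning on the first minute:
t(Overloaded) = 1 + 0.55·t(Overloaded)
Solving: t(Overloaded) = 2.2222.
Expected minutes from Overloaded to Busy: 2.2222.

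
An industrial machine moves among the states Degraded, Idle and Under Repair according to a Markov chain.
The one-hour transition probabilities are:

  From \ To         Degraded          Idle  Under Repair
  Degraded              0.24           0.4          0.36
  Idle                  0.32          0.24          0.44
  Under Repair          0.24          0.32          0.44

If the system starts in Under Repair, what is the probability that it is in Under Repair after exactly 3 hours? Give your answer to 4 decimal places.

0.4188

Propagate the distribution vector 3 hours from Under Repair.
After 0 hours: (0.0000, 0.0000, 1.0000)
After 1 hour: (0.2400, 0.3200, 0.4400)
After 2 hours: (0.2656, 0.3136, 0.4208)
After 3 hours: (0.2651, 0.3162, 0.4188)
P(in Under Repair after 3 hours) = 0.4188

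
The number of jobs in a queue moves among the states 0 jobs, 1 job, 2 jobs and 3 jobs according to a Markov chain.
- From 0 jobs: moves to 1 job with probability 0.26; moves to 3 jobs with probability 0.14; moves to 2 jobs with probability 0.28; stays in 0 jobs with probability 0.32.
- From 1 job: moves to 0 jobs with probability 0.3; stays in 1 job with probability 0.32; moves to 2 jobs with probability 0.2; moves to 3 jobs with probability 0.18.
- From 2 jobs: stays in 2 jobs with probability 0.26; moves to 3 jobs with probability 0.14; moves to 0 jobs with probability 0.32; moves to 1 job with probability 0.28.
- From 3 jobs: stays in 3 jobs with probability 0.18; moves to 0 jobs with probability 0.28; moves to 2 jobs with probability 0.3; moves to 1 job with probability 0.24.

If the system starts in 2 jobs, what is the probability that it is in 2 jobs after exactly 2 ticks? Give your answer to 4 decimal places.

0.2552

Propagate the distribution vector 2 ticks from 2 jobs.
After 0 ticks: (0.0000, 0.0000, 1.0000, 0.0000)
After 1 tick: (0.3200, 0.2800, 0.2600, 0.1400)
After 2 ticks: (0.3088, 0.2792, 0.2552, 0.1568)
P(in 2 jobs after 2 ticks) = 0.2552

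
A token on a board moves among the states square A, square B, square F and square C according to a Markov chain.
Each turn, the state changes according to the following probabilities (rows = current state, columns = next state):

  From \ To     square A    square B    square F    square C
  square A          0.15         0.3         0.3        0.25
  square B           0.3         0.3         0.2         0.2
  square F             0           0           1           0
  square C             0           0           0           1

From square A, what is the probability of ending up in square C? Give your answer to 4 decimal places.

Let h(s) be the probability of absorption at square C starting from transient state s. Then h(square C) = 1 and h(square F) = 0. By first-step analysis:
h(square A) = 0.15·h(square A) + 0.3·h(square B) + 0.3·0 + 0.25·1
h(square B) = 0.3·h(square A) + 0.3·h(square B) + 0.2·0 + 0.2·1
Solving: h(square A) = 0.4653, h(square B) = 0.4851.
Starting from square A, the probability is 0.4653.

0.4653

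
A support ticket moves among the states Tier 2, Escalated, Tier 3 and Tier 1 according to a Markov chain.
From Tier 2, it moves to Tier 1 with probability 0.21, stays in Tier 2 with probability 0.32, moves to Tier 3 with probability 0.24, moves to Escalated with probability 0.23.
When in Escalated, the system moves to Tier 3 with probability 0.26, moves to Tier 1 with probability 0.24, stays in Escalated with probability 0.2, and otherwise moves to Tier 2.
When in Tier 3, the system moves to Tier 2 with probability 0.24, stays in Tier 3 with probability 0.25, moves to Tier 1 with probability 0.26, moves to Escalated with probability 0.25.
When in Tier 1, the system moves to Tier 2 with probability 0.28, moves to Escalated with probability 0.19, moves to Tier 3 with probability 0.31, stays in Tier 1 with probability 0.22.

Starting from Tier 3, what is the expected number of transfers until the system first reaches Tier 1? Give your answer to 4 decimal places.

4.1401

Let t(s) be the expected number of transfers to first reach Tier 1 from state s, with t(Tier 1) = 0. Conditioning on the first transfer:
t(Tier 2) = 1 + 0.32·t(Tier 2) + 0.23·t(Escalated) + 0.24·t(Tier 3)
t(Escalated) = 1 + 0.3·t(Tier 2) + 0.2·t(Escalated) + 0.26·t(Tier 3)
t(Tier 3) = 1 + 0.24·t(Tier 2) + 0.25·t(Escalated) + 0.25·t(Tier 3)
Solving: t(Tier 2) = 4.3631, t(Escalated) = 4.2317, t(Tier 3) = 4.1401.
Expected transfers from Tier 3 to Tier 1: 4.1401.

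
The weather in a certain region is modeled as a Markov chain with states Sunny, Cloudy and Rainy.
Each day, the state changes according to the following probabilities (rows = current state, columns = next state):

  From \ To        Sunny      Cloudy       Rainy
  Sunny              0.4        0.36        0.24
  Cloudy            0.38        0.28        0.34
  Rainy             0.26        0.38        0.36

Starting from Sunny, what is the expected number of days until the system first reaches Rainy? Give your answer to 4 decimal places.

3.6585

Let t(s) be the expected number of days to first reach Rainy from state s, with t(Rainy) = 0. Conditioning on the first day:
t(Sunny) = 1 + 0.4·t(Sunny) + 0.36·t(Cloudy)
t(Cloudy) = 1 + 0.38·t(Sunny) + 0.28·t(Cloudy)
Solving: t(Sunny) = 3.6585, t(Cloudy) = 3.3198.
Expected days from Sunny to Rainy: 3.6585.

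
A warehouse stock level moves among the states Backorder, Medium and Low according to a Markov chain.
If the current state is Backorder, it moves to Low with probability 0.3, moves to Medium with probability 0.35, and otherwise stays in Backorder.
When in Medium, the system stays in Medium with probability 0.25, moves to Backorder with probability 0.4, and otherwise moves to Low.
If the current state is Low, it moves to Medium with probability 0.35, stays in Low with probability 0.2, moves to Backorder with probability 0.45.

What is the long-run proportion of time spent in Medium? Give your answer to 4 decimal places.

0.3182

Let the stationary distribution be π with π = πP and π_1 + π_2 + π_3 = 1.
π_1 = 0.35·π_1 + 0.4·π_2 + 0.45·π_3
π_2 = 0.35·π_1 + 0.25·π_2 + 0.35·π_3
Solving with the normalization constraint gives π = (0.3946, 0.3182, 0.2872).
So the stationary probability of Medium is 0.3182.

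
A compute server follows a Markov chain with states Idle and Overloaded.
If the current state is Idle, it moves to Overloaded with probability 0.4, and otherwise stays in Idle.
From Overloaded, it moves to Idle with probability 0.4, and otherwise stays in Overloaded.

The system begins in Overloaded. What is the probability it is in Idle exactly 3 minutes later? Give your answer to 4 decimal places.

Propagate the distribution vector 3 minutes from Overloaded.
After 0 minutes: (0.0000, 1.0000)
After 1 minute: (0.4000, 0.6000)
After 2 minutes: (0.4800, 0.5200)
After 3 minutes: (0.4960, 0.5040)
P(in Idle after 3 minutes) = 0.4960

0.4960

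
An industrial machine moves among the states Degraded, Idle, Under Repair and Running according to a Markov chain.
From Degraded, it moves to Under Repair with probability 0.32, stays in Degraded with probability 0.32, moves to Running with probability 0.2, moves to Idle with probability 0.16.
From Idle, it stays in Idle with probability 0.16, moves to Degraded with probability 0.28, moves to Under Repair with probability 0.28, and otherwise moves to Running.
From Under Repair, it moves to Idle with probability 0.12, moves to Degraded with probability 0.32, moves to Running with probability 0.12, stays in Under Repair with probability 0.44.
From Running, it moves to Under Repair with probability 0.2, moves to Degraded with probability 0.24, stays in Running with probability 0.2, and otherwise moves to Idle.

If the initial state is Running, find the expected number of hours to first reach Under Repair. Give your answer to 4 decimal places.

Let t(s) be the expected number of hours to first reach Under Repair from state s, with t(Under Repair) = 0. Conditioning on the first hour:
t(Degraded) = 1 + 0.32·t(Degraded) + 0.16·t(Idle) + 0.2·t(Running)
t(Idle) = 1 + 0.28·t(Degraded) + 0.16·t(Idle) + 0.28·t(Running)
t(Running) = 1 + 0.24·t(Degraded) + 0.36·t(Idle) + 0.2·t(Running)
Solving: t(Degraded) = 3.4975, t(Idle) = 3.6738, t(Running) = 3.9525.
Expected hours from Running to Under Repair: 3.9525.

3.9525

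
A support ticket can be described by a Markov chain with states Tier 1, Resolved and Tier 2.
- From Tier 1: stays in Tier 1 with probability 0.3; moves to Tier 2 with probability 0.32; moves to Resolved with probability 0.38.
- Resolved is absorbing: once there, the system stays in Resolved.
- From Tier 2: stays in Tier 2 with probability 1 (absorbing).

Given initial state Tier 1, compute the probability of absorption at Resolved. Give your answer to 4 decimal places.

0.5429

Let h(s) be the probability of absorption at Resolved starting from transient state s. Then h(Resolved) = 1 and h(Tier 2) = 0. By first-step analysis:
h(Tier 1) = 0.3·h(Tier 1) + 0.38·1 + 0.32·0
Solving: h(Tier 1) = 0.5429.
Starting from Tier 1, the probability is 0.5429.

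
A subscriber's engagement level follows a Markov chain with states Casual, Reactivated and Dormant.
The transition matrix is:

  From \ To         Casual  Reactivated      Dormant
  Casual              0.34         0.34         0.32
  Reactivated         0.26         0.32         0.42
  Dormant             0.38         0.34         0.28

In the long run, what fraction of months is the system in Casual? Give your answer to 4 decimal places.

Let the stationary distribution be π with π = πP and π_1 + π_2 + π_3 = 1.
π_1 = 0.34·π_1 + 0.26·π_2 + 0.38·π_3
π_2 = 0.34·π_1 + 0.32·π_2 + 0.34·π_3
Solving with the normalization constraint gives π = (0.3269, 0.3333, 0.3397).
So the stationary probability of Casual is 0.3269.

0.3269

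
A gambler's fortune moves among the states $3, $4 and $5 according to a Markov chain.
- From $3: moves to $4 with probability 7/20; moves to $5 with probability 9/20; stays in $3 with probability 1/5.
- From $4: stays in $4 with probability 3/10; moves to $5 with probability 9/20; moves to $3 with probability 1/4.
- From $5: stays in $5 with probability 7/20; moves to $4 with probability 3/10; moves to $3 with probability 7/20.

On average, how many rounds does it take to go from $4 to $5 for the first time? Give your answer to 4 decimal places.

2.2222

Let t(s) be the expected number of rounds to first reach $5 from state s, with t($5) = 0. Conditioning on the first round:
t($3) = 1 + 0.2·t($3) + 0.35·t($4)
t($4) = 1 + 0.25·t($3) + 0.3·t($4)
Solving: t($3) = 2.2222, t($4) = 2.2222.
Expected rounds from $4 to $5: 2.2222.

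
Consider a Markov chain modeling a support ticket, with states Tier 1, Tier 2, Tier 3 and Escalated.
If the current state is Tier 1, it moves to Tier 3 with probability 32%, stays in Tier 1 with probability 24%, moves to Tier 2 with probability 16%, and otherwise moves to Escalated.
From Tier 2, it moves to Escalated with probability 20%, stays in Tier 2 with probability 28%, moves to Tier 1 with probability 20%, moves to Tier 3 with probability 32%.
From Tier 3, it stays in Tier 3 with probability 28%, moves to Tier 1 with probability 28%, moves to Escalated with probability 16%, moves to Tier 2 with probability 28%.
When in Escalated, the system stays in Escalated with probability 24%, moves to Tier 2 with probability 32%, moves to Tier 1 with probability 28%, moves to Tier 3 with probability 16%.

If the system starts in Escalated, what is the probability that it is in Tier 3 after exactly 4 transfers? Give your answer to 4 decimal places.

0.2743

Propagate the distribution vector 4 transfers from Escalated.
After 0 transfers: (0.0000, 0.0000, 0.0000, 1.0000)
After 1 transfer: (0.2800, 0.3200, 0.1600, 0.2400)
After 2 transfers: (0.2432, 0.2560, 0.2752, 0.2256)
After 3 transfers: (0.2498, 0.2598, 0.2729, 0.2175)
After 4 transfers: (0.2492, 0.2587, 0.2743, 0.2178)
P(in Tier 3 after 4 transfers) = 0.2743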